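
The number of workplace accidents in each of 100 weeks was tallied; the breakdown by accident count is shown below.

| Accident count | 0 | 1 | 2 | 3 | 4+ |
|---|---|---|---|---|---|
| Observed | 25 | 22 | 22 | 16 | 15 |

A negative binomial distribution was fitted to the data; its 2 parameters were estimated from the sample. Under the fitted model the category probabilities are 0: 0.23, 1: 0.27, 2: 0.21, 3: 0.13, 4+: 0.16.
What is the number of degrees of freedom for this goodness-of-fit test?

There are k = 5 categories and 2 parameters estimated from the data, so df = 5 − 1 − 2 = 2.

2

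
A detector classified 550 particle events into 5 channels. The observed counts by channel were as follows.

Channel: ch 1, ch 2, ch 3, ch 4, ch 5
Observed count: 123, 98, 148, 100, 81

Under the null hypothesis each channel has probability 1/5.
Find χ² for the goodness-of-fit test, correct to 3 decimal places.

Expected count for each of the 5 categories: 550/5 = 110.
χ² = (123−110)²/110 + (98−110)²/110 + (148−110)²/110 + (100−110)²/110 + (81−110)²/110
   = 1.5364 + 1.3091 + 13.1273 + 0.9091 + 7.6455
Sum = 24.527

24.527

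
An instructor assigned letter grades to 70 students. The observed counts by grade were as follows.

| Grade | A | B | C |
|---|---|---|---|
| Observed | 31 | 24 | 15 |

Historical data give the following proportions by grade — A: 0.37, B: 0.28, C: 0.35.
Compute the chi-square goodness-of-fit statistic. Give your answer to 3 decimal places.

Expected counts E_i = n·p_i: 70×0.37 = 25.9, 70×0.28 = 19.6, 70×0.35 = 24.5.
χ² = (31−25.9)²/25.9 + (24−19.6)²/19.6 + (15−24.5)²/24.5
   = 1.0042 + 0.9878 + 3.6837
Sum = 5.676

5.676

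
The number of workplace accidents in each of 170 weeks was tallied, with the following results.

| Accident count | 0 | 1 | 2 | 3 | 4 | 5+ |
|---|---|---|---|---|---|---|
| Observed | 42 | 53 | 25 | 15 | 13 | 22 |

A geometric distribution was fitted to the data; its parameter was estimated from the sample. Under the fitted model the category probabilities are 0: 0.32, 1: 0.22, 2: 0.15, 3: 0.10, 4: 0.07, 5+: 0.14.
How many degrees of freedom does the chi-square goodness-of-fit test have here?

4

There are k = 6 categories and 1 parameter estimated from the data, so df = 6 − 1 − 1 = 4.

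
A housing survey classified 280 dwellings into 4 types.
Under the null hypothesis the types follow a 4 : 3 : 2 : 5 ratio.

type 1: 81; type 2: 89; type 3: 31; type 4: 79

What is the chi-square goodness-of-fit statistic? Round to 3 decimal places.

20.464

Ratio total = 14. Expected counts: 280×4/14 = 80, 280×3/14 = 60, 280×2/14 = 40, 280×5/14 = 100.
cat         O        E   (O−E)²/E
type 1     81       80     0.0125
type 2     89       60    14.0167
type 3     31       40     2.0250
type 4     79      100     4.4100
Sum = 20.464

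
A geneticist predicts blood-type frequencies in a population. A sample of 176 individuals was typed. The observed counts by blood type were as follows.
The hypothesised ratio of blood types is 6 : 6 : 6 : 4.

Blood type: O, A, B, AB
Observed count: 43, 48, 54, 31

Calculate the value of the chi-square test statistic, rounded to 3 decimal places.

Ratio total = 22. Expected counts: 176×6/22 = 48, 176×6/22 = 48, 176×6/22 = 48, 176×4/22 = 32.
cat         O        E   (O−E)²/E
O          43       48     0.5208
A          48       48     0.0000
B          54       48     0.7500
AB         31       32     0.0313
Sum = 1.302

1.302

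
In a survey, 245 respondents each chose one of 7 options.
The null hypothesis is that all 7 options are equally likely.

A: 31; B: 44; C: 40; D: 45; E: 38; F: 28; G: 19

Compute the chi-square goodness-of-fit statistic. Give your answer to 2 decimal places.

15.31

Expected count for each of the 7 categories: 245/7 = 35.
cat         O        E   (O−E)²/E
A          31       35      0.457
B          44       35      2.314
C          40       35      0.714
D          45       35      2.857
E          38       35      0.257
F          28       35      1.400
G          19       35      7.314
Sum = 15.31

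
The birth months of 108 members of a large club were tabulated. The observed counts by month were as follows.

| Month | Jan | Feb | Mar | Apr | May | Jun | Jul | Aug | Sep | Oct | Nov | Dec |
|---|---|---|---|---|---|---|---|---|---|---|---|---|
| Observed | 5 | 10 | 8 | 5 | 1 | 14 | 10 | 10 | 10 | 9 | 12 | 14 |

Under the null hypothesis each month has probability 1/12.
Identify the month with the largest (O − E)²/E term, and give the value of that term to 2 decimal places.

Expected count for each of the 12 categories: 108/12 = 9.
χ² = (5−9)²/9 + (10−9)²/9 + (8−9)²/9 + (5−9)²/9 + (1−9)²/9 + (14−9)²/9 + (10−9)²/9 + (10−9)²/9 + (10−9)²/9 + (9−9)²/9 + (12−9)²/9 + (14−9)²/9
   = 1.778 + 0.111 + 0.111 + 1.778 + 7.111 + 2.778 + 0.111 + 0.111 + 0.111 + 0.000 + 1.000 + 2.778
The largest term is for May: 7.11.

May, 7.11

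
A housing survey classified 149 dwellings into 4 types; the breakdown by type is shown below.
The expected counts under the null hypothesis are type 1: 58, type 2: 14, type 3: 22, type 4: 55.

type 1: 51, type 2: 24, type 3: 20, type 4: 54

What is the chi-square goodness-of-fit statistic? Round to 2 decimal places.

8.19

χ² = (51−58)²/58 + (24−14)²/14 + (20−22)²/22 + (54−55)²/55
   = 0.845 + 7.143 + 0.182 + 0.018
Sum = 8.19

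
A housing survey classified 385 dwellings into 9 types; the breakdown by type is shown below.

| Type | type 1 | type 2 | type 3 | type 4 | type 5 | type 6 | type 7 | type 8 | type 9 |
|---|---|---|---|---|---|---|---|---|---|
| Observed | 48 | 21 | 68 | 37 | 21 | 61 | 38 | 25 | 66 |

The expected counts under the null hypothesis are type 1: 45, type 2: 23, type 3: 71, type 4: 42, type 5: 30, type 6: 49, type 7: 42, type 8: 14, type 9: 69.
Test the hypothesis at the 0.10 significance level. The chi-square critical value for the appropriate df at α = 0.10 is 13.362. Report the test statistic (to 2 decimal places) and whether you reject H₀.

15.89; reject

χ² = (48−45)²/45 + (21−23)²/23 + (68−71)²/71 + (37−42)²/42 + (21−30)²/30 + (61−49)²/49 + (38−42)²/42 + (25−14)²/14 + (66−69)²/69
   = 0.200 + 0.174 + 0.127 + 0.595 + 2.700 + 2.939 + 0.381 + 8.643 + 0.130
Sum = 15.89
df = 8. Since 15.89 > 13.362, we reject H₀.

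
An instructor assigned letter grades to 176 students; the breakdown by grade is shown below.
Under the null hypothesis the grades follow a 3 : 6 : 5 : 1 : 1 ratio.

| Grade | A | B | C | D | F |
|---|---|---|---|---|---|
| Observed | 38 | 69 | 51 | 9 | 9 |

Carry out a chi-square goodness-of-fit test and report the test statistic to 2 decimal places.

1.91

Ratio total = 16. Expected counts: 176×3/16 = 33, 176×6/16 = 66, 176×5/16 = 55, 176×1/16 = 11, 176×1/16 = 11.
A: (38 − 33)²/33 = 25/33 = 0.758
B: (69 − 66)²/66 = 9/66 = 0.136
C: (51 − 55)²/55 = 16/55 = 0.291
D: (9 − 11)²/11 = 4/11 = 0.364
F: (9 − 11)²/11 = 4/11 = 0.364
Sum = 1.91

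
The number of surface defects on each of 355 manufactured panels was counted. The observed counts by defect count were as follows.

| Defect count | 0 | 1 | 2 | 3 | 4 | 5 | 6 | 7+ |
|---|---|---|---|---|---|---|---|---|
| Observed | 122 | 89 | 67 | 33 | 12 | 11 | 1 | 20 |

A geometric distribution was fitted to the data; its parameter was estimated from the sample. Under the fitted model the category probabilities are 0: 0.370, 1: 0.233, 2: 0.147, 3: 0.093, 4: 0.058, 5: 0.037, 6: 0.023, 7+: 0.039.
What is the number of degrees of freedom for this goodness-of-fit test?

6

There are k = 8 categories and 1 parameter estimated from the data, so df = 8 − 1 − 1 = 6.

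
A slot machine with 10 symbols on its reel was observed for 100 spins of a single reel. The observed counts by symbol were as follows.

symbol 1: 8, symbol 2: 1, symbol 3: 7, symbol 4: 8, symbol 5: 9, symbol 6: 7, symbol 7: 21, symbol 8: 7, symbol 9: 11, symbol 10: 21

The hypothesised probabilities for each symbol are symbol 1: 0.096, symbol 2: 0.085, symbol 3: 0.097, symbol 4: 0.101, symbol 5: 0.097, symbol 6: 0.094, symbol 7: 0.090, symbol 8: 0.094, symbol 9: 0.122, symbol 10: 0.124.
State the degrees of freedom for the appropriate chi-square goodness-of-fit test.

There are k = 10 categories and no parameters were estimated from the data, so df = 10 − 1 = 9.

9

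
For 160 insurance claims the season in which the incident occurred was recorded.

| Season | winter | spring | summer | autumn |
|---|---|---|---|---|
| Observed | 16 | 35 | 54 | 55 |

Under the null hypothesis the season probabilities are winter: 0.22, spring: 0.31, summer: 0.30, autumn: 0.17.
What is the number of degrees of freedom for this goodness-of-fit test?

3

There are k = 4 categories and no parameters were estimated from the data, so df = 4 − 1 = 3.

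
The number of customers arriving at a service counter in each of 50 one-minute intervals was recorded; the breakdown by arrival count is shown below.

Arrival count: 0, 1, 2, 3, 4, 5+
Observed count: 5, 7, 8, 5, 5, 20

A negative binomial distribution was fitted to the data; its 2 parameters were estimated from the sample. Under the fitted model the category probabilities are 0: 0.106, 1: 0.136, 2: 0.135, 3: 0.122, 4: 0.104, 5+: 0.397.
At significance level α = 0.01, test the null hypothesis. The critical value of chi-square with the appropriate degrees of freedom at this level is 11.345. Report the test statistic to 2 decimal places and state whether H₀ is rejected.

0.46; do not reject

Expected counts E_i = n·p_i: 50×0.106 = 5.3, 50×0.136 = 6.8, 50×0.135 = 6.75, 50×0.122 = 6.1, 50×0.104 = 5.2, 50×0.397 = 19.85.
χ² = (5−5.3)²/5.3 + (7−6.8)²/6.8 + (8−6.75)²/6.75 + (5−6.1)²/6.1 + (5−5.2)²/5.2 + (20−19.85)²/19.85
   = 0.017 + 0.006 + 0.231 + 0.198 + 0.008 + 0.001
Sum = 0.46
df = 3. Since 0.46 < 11.345, we do not reject H₀.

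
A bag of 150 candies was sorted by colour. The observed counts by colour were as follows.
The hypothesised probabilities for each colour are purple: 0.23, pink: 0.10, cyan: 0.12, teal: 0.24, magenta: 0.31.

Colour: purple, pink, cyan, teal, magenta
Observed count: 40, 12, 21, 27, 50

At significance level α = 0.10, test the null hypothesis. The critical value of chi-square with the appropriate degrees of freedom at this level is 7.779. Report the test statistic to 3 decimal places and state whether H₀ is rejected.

Expected counts E_i = n·p_i: 150×0.23 = 34.5, 150×0.10 = 15, 150×0.12 = 18, 150×0.24 = 36, 150×0.31 = 46.5.
χ² = (40−34.5)²/34.5 + (12−15)²/15 + (21−18)²/18 + (27−36)²/36 + (50−46.5)²/46.5
   = 0.8768 + 0.6000 + 0.5000 + 2.2500 + 0.2634
Sum = 4.490
df = 4. Since 4.490 < 7.779, we do not reject H₀.

4.490; do not reject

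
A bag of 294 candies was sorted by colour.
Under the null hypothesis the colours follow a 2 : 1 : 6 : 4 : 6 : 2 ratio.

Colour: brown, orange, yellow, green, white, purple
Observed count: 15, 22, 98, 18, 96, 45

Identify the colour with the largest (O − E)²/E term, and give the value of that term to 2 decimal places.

green, 25.79

Ratio total = 21. Expected counts: 294×2/21 = 28, 294×1/21 = 14, 294×6/21 = 84, 294×4/21 = 56, 294×6/21 = 84, 294×2/21 = 28.
χ² = (15−28)²/28 + (22−14)²/14 + (98−84)²/84 + (18−56)²/56 + (96−84)²/84 + (45−28)²/28
   = 6.036 + 4.571 + 2.333 + 25.786 + 1.714 + 10.321
The largest term is for green: 25.79.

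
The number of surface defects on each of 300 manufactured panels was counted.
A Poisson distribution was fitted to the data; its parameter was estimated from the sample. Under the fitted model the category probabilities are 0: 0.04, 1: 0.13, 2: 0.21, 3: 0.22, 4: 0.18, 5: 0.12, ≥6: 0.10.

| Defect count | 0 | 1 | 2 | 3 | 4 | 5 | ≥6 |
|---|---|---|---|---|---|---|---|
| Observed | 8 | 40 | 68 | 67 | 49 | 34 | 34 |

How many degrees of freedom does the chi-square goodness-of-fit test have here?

5

There are k = 7 categories and 1 parameter estimated from the data, so df = 7 − 1 − 1 = 5.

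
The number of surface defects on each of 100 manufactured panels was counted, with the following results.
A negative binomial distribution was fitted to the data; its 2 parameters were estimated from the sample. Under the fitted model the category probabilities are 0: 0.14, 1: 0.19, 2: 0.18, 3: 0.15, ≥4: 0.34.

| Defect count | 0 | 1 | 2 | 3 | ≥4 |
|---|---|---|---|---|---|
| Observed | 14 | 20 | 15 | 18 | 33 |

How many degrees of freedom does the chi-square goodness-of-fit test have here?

There are k = 5 categories and 2 parameters estimated from the data, so df = 5 − 1 − 2 = 2.

2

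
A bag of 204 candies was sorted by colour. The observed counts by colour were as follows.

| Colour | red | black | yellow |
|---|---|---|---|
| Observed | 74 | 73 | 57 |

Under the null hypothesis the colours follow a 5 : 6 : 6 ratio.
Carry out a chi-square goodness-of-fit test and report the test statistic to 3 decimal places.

6.406

Ratio total = 17. Expected counts: 204×5/17 = 60, 204×6/17 = 72, 204×6/17 = 72.
χ² = (74−60)²/60 + (73−72)²/72 + (57−72)²/72
   = 3.2667 + 0.0139 + 3.1250
Sum = 6.406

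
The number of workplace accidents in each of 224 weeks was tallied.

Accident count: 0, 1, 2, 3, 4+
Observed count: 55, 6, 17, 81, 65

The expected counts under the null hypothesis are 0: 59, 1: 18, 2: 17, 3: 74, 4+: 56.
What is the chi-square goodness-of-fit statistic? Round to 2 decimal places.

χ² = (55−59)²/59 + (6−18)²/18 + (17−17)²/17 + (81−74)²/74 + (65−56)²/56
   = 0.271 + 8.000 + 0.000 + 0.662 + 1.446
Sum = 10.38

10.38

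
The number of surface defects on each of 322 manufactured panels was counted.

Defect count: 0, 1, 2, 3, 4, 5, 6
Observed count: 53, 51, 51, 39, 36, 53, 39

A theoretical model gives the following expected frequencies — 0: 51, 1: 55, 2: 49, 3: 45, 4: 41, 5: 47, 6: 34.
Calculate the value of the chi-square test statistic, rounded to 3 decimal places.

3.362

χ² = (53−51)²/51 + (51−55)²/55 + (51−49)²/49 + (39−45)²/45 + (36−41)²/41 + (53−47)²/47 + (39−34)²/34
   = 0.0784 + 0.2909 + 0.0816 + 0.8000 + 0.6098 + 0.7660 + 0.7353
Sum = 3.362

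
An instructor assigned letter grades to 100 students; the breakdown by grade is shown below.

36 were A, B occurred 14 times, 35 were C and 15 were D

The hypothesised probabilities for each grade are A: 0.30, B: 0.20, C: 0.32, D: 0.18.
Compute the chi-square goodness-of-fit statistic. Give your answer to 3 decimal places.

3.781

Expected counts E_i = n·p_i: 100×0.30 = 30, 100×0.20 = 20, 100×0.32 = 32, 100×0.18 = 18.
χ² = (36−30)²/30 + (14−20)²/20 + (35−32)²/32 + (15−18)²/18
   = 1.2000 + 1.8000 + 0.2813 + 0.5000
Sum = 3.781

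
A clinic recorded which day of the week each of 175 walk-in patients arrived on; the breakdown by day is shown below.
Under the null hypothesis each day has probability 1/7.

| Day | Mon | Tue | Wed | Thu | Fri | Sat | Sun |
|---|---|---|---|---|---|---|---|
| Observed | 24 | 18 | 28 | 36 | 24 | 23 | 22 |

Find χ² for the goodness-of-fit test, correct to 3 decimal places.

Under H₀ each category has probability 1/7, so each expected count is 175/7 = 25.
χ² = (24−25)²/25 + (18−25)²/25 + (28−25)²/25 + (36−25)²/25 + (24−25)²/25 + (23−25)²/25 + (22−25)²/25
   = 0.0400 + 1.9600 + 0.3600 + 4.8400 + 0.0400 + 0.1600 + 0.3600
Sum = 7.760

7.760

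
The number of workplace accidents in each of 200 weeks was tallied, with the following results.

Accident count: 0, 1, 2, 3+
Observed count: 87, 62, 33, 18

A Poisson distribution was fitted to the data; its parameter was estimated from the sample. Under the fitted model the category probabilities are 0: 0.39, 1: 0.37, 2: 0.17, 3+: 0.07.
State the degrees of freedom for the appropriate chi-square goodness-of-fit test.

There are k = 4 categories and 1 parameter estimated from the data, so df = 4 − 1 − 1 = 2.

2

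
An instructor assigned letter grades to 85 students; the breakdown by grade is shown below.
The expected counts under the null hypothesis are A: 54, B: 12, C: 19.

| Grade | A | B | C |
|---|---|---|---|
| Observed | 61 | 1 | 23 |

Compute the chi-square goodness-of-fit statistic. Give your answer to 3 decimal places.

11.833

cat         O        E   (O−E)²/E
A          61       54     0.9074
B           1       12    10.0833
C          23       19     0.8421
Sum = 11.833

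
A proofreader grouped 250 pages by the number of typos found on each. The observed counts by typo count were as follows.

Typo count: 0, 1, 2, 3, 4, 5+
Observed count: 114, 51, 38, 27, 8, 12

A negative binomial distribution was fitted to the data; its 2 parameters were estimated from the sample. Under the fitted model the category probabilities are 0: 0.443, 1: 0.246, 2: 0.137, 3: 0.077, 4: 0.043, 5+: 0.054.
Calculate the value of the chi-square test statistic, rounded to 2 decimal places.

Expected counts E_i = n·p_i: 250×0.443 = 110.75, 250×0.246 = 61.5, 250×0.137 = 34.25, 250×0.077 = 19.25, 250×0.043 = 10.75, 250×0.054 = 13.5.
cat         O        E   (O−E)²/E
0         114   110.75      0.095
1          51     61.5      1.793
2          38    34.25      0.411
3          27    19.25      3.120
4           8    10.75      0.703
5+         12     13.5      0.167
Sum = 6.29

6.29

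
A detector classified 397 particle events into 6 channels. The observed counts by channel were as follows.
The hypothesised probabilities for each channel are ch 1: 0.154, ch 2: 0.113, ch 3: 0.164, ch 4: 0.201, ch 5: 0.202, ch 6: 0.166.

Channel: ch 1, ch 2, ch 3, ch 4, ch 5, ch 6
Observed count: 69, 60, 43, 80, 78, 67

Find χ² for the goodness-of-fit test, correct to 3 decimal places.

13.706

Expected counts E_i = n·p_i: 397×0.154 = 61.138, 397×0.113 = 44.861, 397×0.164 = 65.108, 397×0.201 = 79.797, 397×0.202 = 80.194, 397×0.166 = 65.902.
χ² = (69−61.138)²/61.138 + (60−44.861)²/44.861 + (43−65.108)²/65.108 + (80−79.797)²/79.797 + (78−80.194)²/80.194 + (67−65.902)²/65.902
   = 1.0110 + 5.1089 + 7.5070 + 0.0005 + 0.0600 + 0.0183
Sum = 13.706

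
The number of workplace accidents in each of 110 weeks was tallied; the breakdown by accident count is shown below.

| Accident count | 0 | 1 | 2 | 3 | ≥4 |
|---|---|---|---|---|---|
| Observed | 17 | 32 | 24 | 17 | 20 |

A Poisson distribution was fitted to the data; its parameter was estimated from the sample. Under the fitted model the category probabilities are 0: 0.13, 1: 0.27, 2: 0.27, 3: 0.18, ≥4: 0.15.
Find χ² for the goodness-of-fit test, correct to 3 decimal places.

2.920

Expected counts E_i = n·p_i: 110×0.13 = 14.3, 110×0.27 = 29.7, 110×0.27 = 29.7, 110×0.18 = 19.8, 110×0.15 = 16.5.
cat         O        E   (O−E)²/E
0          17     14.3     0.5098
1          32     29.7     0.1781
2          24     29.7     1.0939
3          17     19.8     0.3960
≥4         20     16.5     0.7424
Sum = 2.920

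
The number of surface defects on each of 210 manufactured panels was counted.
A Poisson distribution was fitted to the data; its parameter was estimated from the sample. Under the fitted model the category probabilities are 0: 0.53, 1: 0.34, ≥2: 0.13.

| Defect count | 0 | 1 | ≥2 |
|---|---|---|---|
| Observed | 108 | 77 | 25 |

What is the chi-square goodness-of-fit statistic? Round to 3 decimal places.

0.731

Expected counts E_i = n·p_i: 210×0.53 = 111.3, 210×0.34 = 71.4, 210×0.13 = 27.3.
0: (108 − 111.3)²/111.3 = 10.89/111.3 = 0.0978
1: (77 − 71.4)²/71.4 = 31.36/71.4 = 0.4392
≥2: (25 − 27.3)²/27.3 = 5.29/27.3 = 0.1938
Sum = 0.731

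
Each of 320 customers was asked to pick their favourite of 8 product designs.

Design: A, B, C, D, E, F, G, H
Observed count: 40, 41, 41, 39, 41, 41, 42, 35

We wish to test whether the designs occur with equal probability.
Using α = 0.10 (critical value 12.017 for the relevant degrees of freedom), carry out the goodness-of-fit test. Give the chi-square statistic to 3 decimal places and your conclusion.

0.850; do not reject

Expected count for each of the 8 categories: 320/8 = 40.
cat         O        E   (O−E)²/E
A          40       40     0.0000
B          41       40     0.0250
C          41       40     0.0250
D          39       40     0.0250
E          41       40     0.0250
F          41       40     0.0250
G          42       40     0.1000
H          35       40     0.6250
Sum = 0.850
df = 7. Since 0.850 < 12.017, we do not reject H₀.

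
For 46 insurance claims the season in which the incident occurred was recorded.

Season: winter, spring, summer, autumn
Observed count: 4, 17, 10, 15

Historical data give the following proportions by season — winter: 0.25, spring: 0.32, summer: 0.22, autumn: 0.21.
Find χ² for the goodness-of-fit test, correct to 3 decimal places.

Expected counts E_i = n·p_i: 46×0.25 = 11.5, 46×0.32 = 14.72, 46×0.22 = 10.12, 46×0.21 = 9.66.
cat         O        E   (O−E)²/E
winter      4     11.5     4.8913
spring     17    14.72     0.3532
summer     10    10.12     0.0014
autumn     15     9.66     2.9519
Sum = 8.198

8.198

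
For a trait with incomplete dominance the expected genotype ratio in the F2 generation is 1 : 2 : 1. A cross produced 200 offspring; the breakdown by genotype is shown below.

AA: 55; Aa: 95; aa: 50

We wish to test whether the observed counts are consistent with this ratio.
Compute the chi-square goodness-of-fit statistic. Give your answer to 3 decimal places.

Ratio total = 4. Expected counts: 200×1/4 = 50, 200×2/4 = 100, 200×1/4 = 50.
cat         O        E   (O−E)²/E
AA         55       50     0.5000
Aa         95      100     0.2500
aa         50       50     0.0000
Sum = 0.750

0.750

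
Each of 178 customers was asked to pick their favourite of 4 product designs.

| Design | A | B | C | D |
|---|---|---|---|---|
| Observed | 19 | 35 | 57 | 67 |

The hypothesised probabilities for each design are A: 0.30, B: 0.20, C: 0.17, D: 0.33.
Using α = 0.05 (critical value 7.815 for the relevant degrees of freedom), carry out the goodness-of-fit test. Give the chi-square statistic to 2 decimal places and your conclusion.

46.96; reject

Expected counts E_i = n·p_i: 178×0.30 = 53.4, 178×0.20 = 35.6, 178×0.17 = 30.26, 178×0.33 = 58.74.
A: (19 − 53.4)²/53.4 = 1183.36/53.4 = 22.160
B: (35 − 35.6)²/35.6 = 0.36/35.6 = 0.010
C: (57 − 30.26)²/30.26 = 715.0276/30.26 = 23.629
D: (67 − 58.74)²/58.74 = 68.2276/58.74 = 1.162
Sum = 46.96
df = 3. Since 46.96 > 7.815, we reject H₀.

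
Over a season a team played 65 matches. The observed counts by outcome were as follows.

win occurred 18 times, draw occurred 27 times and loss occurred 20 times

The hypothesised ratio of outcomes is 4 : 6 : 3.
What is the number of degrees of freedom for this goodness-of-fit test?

2

There are k = 3 categories and no parameters were estimated from the data, so df = 3 − 1 = 2.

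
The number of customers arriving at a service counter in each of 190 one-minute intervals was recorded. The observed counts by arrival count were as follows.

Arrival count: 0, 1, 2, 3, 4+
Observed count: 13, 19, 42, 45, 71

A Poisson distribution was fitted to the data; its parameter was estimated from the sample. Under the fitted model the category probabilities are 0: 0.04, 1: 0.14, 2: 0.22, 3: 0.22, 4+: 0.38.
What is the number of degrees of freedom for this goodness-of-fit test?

3

There are k = 5 categories and 1 parameter estimated from the data, so df = 5 − 1 − 1 = 3.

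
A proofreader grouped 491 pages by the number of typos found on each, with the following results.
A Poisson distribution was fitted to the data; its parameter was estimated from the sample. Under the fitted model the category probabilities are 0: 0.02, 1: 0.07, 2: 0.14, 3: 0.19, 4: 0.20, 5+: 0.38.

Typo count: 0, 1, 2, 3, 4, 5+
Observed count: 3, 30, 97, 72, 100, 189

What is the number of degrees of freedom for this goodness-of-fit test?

4

There are k = 6 categories and 1 parameter estimated from the data, so df = 6 − 1 − 1 = 4.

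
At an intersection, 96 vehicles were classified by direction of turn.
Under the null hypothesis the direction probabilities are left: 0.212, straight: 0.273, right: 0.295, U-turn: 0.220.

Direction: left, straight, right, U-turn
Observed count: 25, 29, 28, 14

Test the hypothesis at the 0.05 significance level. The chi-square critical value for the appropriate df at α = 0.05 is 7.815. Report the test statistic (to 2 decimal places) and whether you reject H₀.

3.76; do not reject

Expected counts E_i = n·p_i: 96×0.212 = 20.352, 96×0.273 = 26.208, 96×0.295 = 28.32, 96×0.220 = 21.12.
left: (25 − 20.352)²/20.352 = 21.603904/20.352 = 1.062
straight: (29 − 26.208)²/26.208 = 7.795264/26.208 = 0.297
right: (28 − 28.32)²/28.32 = 0.1024/28.32 = 0.004
U-turn: (14 − 21.12)²/21.12 = 50.6944/21.12 = 2.400
Sum = 3.76
df = 3. Since 3.76 < 7.815, we do not reject H₀.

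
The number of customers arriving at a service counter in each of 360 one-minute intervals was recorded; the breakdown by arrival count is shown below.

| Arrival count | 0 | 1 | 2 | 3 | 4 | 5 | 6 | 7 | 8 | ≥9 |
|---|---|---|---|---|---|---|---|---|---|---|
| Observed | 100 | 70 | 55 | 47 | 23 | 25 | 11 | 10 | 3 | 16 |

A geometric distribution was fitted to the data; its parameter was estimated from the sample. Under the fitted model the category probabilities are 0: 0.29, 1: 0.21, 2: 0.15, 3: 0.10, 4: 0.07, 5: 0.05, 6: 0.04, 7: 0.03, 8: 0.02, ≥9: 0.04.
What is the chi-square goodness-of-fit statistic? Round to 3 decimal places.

10.384

Expected counts E_i = n·p_i: 360×0.29 = 104.4, 360×0.21 = 75.6, 360×0.15 = 54, 360×0.10 = 36, 360×0.07 = 25.2, 360×0.05 = 18, 360×0.04 = 14.4, 360×0.03 = 10.8, 360×0.02 = 7.2, 360×0.04 = 14.4.
cat         O        E   (O−E)²/E
0         100    104.4     0.1854
1          70     75.6     0.4148
2          55       54     0.0185
3          47       36     3.3611
4          23     25.2     0.1921
5          25       18     2.7222
6          11     14.4     0.8028
7          10     10.8     0.0593
8           3      7.2     2.4500
≥9         16     14.4     0.1778
Sum = 10.384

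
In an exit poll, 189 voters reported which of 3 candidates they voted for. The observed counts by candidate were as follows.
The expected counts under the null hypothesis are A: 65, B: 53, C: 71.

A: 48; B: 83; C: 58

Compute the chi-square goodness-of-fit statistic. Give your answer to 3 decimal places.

cat         O        E   (O−E)²/E
A          48       65     4.4462
B          83       53    16.9811
C          58       71     2.3803
Sum = 23.808

23.808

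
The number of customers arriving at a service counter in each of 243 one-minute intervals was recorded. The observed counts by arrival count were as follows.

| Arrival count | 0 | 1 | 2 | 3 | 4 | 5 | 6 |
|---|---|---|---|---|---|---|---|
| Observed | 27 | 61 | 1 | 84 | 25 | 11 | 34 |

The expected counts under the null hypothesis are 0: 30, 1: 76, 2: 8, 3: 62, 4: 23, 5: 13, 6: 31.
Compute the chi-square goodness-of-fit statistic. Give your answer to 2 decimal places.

0: (27 − 30)²/30 = 9/30 = 0.300
1: (61 − 76)²/76 = 225/76 = 2.961
2: (1 − 8)²/8 = 49/8 = 6.125
3: (84 − 62)²/62 = 484/62 = 7.806
4: (25 − 23)²/23 = 4/23 = 0.174
5: (11 − 13)²/13 = 4/13 = 0.308
6: (34 − 31)²/31 = 9/31 = 0.290
Sum = 17.96

17.96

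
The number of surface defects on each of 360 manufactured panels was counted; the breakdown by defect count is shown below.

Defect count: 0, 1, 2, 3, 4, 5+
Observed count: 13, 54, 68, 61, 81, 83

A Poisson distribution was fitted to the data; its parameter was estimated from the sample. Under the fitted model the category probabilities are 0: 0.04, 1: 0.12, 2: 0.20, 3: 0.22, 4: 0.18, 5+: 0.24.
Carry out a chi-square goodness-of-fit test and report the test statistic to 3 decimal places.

Expected counts E_i = n·p_i: 360×0.04 = 14.4, 360×0.12 = 43.2, 360×0.20 = 72, 360×0.22 = 79.2, 360×0.18 = 64.8, 360×0.24 = 86.4.
χ² = (13−14.4)²/14.4 + (54−43.2)²/43.2 + (68−72)²/72 + (61−79.2)²/79.2 + (81−64.8)²/64.8 + (83−86.4)²/86.4
   = 0.1361 + 2.7000 + 0.2222 + 4.1823 + 4.0500 + 0.1338
Sum = 11.424

11.424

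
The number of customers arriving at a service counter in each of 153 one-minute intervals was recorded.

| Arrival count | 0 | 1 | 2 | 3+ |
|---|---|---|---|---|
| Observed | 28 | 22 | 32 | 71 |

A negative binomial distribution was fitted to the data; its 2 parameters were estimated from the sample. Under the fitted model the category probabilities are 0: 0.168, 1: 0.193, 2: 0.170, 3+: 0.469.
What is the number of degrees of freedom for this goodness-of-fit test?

1

There are k = 4 categories and 2 parameters estimated from the data, so df = 4 − 1 − 2 = 1.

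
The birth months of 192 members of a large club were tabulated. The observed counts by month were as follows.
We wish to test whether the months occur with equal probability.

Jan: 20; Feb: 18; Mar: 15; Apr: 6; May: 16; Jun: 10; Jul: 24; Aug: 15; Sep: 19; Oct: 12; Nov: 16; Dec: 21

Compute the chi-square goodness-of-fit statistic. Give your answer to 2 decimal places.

17.00

Under H₀ each category has probability 1/12, so each expected count is 192/12 = 16.
Jan: (20 − 16)²/16 = 16/16 = 1.000
Feb: (18 − 16)²/16 = 4/16 = 0.250
Mar: (15 − 16)²/16 = 1/16 = 0.063
Apr: (6 − 16)²/16 = 100/16 = 6.250
May: (16 − 16)²/16 = 0/16 = 0.000
Jun: (10 − 16)²/16 = 36/16 = 2.250
Jul: (24 − 16)²/16 = 64/16 = 4.000
Aug: (15 − 16)²/16 = 1/16 = 0.063
Sep: (19 − 16)²/16 = 9/16 = 0.563
Oct: (12 − 16)²/16 = 16/16 = 1.000
Nov: (16 − 16)²/16 = 0/16 = 0.000
Dec: (21 − 16)²/16 = 25/16 = 1.563
Sum = 17.00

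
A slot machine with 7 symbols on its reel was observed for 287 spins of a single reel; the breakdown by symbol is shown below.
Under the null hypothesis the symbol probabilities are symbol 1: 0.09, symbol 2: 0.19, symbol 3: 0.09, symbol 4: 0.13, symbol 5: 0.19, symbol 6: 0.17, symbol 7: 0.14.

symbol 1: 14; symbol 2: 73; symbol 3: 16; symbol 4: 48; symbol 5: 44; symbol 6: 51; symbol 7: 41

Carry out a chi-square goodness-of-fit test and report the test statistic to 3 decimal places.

20.628

Expected counts E_i = n·p_i: 287×0.09 = 25.83, 287×0.19 = 54.53, 287×0.09 = 25.83, 287×0.13 = 37.31, 287×0.19 = 54.53, 287×0.17 = 48.79, 287×0.14 = 40.18.
symbol 1: (14 − 25.83)²/25.83 = 139.9489/25.83 = 5.4181
symbol 2: (73 − 54.53)²/54.53 = 341.1409/54.53 = 6.2560
symbol 3: (16 − 25.83)²/25.83 = 96.6289/25.83 = 3.7410
symbol 4: (48 − 37.31)²/37.31 = 114.2761/37.31 = 3.0629
symbol 5: (44 − 54.53)²/54.53 = 110.8809/54.53 = 2.0334
symbol 6: (51 − 48.79)²/48.79 = 4.8841/48.79 = 0.1001
symbol 7: (41 − 40.18)²/40.18 = 0.6724/40.18 = 0.0167
Sum = 20.628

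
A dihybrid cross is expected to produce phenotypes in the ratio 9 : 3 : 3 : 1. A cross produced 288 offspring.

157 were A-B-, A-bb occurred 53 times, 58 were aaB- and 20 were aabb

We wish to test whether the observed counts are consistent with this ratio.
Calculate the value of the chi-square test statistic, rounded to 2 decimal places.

0.69

Ratio total = 16. Expected counts: 288×9/16 = 162, 288×3/16 = 54, 288×3/16 = 54, 288×1/16 = 18.
cat         O        E   (O−E)²/E
A-B-      157      162      0.154
A-bb       53       54      0.019
aaB-       58       54      0.296
aabb       20       18      0.222
Sum = 0.69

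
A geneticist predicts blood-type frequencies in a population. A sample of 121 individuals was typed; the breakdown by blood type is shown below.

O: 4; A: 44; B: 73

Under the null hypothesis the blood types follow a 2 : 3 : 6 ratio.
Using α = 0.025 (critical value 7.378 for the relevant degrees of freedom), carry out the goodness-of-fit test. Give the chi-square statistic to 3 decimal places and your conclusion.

Ratio total = 11. Expected counts: 121×2/11 = 22, 121×3/11 = 33, 121×6/11 = 66.
O: (4 − 22)²/22 = 324/22 = 14.7273
A: (44 − 33)²/33 = 121/33 = 3.6667
B: (73 − 66)²/66 = 49/66 = 0.7424
Sum = 19.136
df = 2. Since 19.136 > 7.378, we reject H₀.

19.136; reject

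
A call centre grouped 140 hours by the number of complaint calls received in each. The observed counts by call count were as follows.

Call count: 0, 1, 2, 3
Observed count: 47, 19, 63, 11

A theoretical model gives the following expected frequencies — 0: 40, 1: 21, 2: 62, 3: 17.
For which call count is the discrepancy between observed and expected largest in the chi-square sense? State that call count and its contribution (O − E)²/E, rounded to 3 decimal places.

χ² = (47−40)²/40 + (19−21)²/21 + (63−62)²/62 + (11−17)²/17
   = 1.2250 + 0.1905 + 0.0161 + 2.1176
The largest term is for 3: 2.118.

3, 2.118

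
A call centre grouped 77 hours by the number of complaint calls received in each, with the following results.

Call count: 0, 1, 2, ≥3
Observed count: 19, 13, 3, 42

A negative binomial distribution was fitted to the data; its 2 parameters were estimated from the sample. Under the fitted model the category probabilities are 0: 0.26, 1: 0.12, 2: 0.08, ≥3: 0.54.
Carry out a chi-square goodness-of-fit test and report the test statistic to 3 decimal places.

3.207

Expected counts E_i = n·p_i: 77×0.26 = 20.02, 77×0.12 = 9.24, 77×0.08 = 6.16, 77×0.54 = 41.58.
χ² = (19−20.02)²/20.02 + (13−9.24)²/9.24 + (3−6.16)²/6.16 + (42−41.58)²/41.58
   = 0.0520 + 1.5300 + 1.6210 + 0.0042
Sum = 3.207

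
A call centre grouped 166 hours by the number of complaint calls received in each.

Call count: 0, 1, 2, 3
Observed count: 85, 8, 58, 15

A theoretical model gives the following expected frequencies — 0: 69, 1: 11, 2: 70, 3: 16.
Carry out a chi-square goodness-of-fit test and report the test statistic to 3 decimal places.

χ² = (85−69)²/69 + (8−11)²/11 + (58−70)²/70 + (15−16)²/16
   = 3.7101 + 0.8182 + 2.0571 + 0.0625
Sum = 6.648

6.648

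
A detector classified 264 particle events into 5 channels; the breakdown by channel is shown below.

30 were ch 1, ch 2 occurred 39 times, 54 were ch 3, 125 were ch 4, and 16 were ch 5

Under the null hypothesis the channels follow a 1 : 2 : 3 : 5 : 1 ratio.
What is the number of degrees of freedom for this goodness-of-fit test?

4

There are k = 5 categories and no parameters were estimated from the data, so df = 5 − 1 = 4.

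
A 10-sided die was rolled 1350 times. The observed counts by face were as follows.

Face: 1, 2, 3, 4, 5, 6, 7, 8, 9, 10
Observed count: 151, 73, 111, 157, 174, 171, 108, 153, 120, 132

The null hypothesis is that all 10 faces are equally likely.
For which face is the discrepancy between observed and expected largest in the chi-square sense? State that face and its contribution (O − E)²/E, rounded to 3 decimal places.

Under H₀ each category has probability 1/10, so each expected count is 1350/10 = 135.
1: (151 − 135)²/135 = 256/135 = 1.8963
2: (73 − 135)²/135 = 3844/135 = 28.4741
3: (111 − 135)²/135 = 576/135 = 4.2667
4: (157 − 135)²/135 = 484/135 = 3.5852
5: (174 − 135)²/135 = 1521/135 = 11.2667
6: (171 − 135)²/135 = 1296/135 = 9.6000
7: (108 − 135)²/135 = 729/135 = 5.4000
8: (153 − 135)²/135 = 324/135 = 2.4000
9: (120 − 135)²/135 = 225/135 = 1.6667
10: (132 − 135)²/135 = 9/135 = 0.0667
The largest term is for 2: 28.474.

2, 28.474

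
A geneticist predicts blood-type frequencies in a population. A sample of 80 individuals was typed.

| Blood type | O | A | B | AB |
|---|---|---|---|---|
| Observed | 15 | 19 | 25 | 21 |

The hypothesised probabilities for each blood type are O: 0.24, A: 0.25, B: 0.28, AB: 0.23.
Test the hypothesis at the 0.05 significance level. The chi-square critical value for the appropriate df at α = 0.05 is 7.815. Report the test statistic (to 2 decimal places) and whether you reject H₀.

1.64; do not reject

Expected counts E_i = n·p_i: 80×0.24 = 19.2, 80×0.25 = 20, 80×0.28 = 22.4, 80×0.23 = 18.4.
O: (15 − 19.2)²/19.2 = 17.64/19.2 = 0.919
A: (19 − 20)²/20 = 1/20 = 0.050
B: (25 − 22.4)²/22.4 = 6.76/22.4 = 0.302
AB: (21 − 18.4)²/18.4 = 6.76/18.4 = 0.367
Sum = 1.64
df = 3. Since 1.64 < 7.815, we do not reject H₀.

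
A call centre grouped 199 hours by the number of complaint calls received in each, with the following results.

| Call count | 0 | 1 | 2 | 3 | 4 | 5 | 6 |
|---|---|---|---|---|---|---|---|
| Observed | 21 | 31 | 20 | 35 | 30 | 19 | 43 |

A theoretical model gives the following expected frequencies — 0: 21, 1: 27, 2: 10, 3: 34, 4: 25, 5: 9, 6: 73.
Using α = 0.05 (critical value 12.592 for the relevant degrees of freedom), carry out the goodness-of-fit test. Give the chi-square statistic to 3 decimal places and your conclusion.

cat         O        E   (O−E)²/E
0          21       21     0.0000
1          31       27     0.5926
2          20       10    10.0000
3          35       34     0.0294
4          30       25     1.0000
5          19        9    11.1111
6          43       73    12.3288
Sum = 35.062
df = 6. Since 35.062 > 12.592, we reject H₀.

35.062; reject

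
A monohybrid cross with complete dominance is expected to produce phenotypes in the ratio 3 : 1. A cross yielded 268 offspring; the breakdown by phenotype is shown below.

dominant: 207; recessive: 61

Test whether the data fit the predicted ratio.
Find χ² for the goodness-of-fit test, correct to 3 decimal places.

Ratio total = 4. Expected counts: 268×3/4 = 201, 268×1/4 = 67.
χ² = (207−201)²/201 + (61−67)²/67
   = 0.1791 + 0.5373
Sum = 0.716

0.716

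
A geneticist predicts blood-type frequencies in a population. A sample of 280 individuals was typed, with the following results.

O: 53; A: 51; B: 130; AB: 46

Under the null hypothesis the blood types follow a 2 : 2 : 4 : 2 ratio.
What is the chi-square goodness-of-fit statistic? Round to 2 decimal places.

Ratio total = 10. Expected counts: 280×2/10 = 56, 280×2/10 = 56, 280×4/10 = 112, 280×2/10 = 56.
χ² = (53−56)²/56 + (51−56)²/56 + (130−112)²/112 + (46−56)²/56
   = 0.161 + 0.446 + 2.893 + 1.786
Sum = 5.29

5.29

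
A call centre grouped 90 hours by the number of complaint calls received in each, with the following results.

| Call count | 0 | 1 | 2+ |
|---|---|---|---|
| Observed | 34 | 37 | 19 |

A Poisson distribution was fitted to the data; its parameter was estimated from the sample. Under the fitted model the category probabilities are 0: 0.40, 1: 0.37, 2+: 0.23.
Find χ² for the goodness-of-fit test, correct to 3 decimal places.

0.662

Expected counts E_i = n·p_i: 90×0.40 = 36, 90×0.37 = 33.3, 90×0.23 = 20.7.
0: (34 − 36)²/36 = 4/36 = 0.1111
1: (37 − 33.3)²/33.3 = 13.69/33.3 = 0.4111
2+: (19 − 20.7)²/20.7 = 2.89/20.7 = 0.1396
Sum = 0.662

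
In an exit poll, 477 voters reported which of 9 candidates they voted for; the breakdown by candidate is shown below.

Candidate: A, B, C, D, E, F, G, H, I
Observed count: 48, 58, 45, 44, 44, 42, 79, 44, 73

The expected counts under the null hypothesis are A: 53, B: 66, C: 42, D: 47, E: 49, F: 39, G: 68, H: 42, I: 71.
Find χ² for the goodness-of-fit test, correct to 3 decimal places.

4.519

cat         O        E   (O−E)²/E
A          48       53     0.4717
B          58       66     0.9697
C          45       42     0.2143
D          44       47     0.1915
E          44       49     0.5102
F          42       39     0.2308
G          79       68     1.7794
H          44       42     0.0952
I          73       71     0.0563
Sum = 4.519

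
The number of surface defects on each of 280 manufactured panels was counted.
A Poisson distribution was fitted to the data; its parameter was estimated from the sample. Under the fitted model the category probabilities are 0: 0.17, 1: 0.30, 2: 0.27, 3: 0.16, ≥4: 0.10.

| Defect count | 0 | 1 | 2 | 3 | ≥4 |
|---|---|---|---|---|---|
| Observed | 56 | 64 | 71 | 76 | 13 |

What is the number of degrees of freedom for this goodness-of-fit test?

There are k = 5 categories and 1 parameter estimated from the data, so df = 5 − 1 − 1 = 3.

3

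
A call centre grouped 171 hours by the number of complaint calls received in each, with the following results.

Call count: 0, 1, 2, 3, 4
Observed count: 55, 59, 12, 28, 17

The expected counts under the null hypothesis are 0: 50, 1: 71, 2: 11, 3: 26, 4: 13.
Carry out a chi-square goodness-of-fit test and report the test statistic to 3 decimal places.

cat         O        E   (O−E)²/E
0          55       50     0.5000
1          59       71     2.0282
2          12       11     0.0909
3          28       26     0.1538
4          17       13     1.2308
Sum = 4.004

4.004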